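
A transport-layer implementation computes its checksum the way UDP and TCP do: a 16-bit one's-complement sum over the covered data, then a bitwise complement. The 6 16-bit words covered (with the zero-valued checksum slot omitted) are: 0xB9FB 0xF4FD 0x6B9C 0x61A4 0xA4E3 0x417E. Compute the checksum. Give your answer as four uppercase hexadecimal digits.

One's-complement addition (fold any carry out of bit 15 back into bit 0):
  0xB9FB + 0xF4FD = 0x1AEF8 → wrap carry → 0xAEF9
  0xAEF9 + 0x6B9C = 0x11A95 → wrap carry → 0x1A96
  0x1A96 + 0x61A4 = 0x07C3A
  0x7C3A + 0xA4E3 = 0x1211D → wrap carry → 0x211E
  0x211E + 0x417E = 0x0629C
One's-complement sum = 0x629C.
Checksum = ~0x629C & 0xFFFF = 0x9D63.

9D63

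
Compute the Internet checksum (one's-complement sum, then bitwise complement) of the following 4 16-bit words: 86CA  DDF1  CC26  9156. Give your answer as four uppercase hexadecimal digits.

3DC6

One's-complement addition (fold any carry out of bit 15 back into bit 0):
  0x86CA + 0xDDF1 = 0x164BB → wrap carry → 0x64BC
  0x64BC + 0xCC26 = 0x130E2 → wrap carry → 0x30E3
  0x30E3 + 0x9156 = 0x0C239
One's-complement sum = 0xC239.
Checksum = ~0xC239 & 0xFFFF = 0x3DC6.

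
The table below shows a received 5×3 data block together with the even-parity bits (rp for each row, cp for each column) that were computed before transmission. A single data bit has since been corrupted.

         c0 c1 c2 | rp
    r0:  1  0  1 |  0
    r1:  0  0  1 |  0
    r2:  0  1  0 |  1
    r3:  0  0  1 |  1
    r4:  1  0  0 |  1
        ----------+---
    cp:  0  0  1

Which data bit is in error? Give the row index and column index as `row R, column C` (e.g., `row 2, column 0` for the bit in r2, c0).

row 1, column 1

Recompute each row's even parity and compare to rp:
  r0: data parity 0, sent rp 0 → ok
  r1: data parity 1, sent rp 0 → mismatch
  r2: data parity 1, sent rp 1 → ok
  r3: data parity 1, sent rp 1 → ok
  r4: data parity 1, sent rp 1 → ok
Recompute each column's even parity and compare to cp:
  c0: data parity 0, sent cp 0 → ok
  c1: data parity 1, sent cp 0 → mismatch
  c2: data parity 1, sent cp 1 → ok
Exactly one row (r1) and one column (c1) fail → the flipped bit is at their intersection.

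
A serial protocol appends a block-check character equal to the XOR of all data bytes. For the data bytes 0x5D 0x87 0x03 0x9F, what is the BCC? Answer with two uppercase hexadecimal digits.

XOR the bytes together:
  start with 0x5D
  0x5D ⊕ 0x87 = 0xDA
  0xDA ⊕ 0x03 = 0xD9
  0xD9 ⊕ 0x9F = 0x46

46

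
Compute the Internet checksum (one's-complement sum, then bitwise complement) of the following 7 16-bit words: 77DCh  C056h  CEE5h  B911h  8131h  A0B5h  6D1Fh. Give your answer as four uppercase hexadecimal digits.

One's-complement addition (fold any carry out of bit 15 back into bit 0):
  0x77DC + 0xC056 = 0x13832 → wrap carry → 0x3833
  0x3833 + 0xCEE5 = 0x10718 → wrap carry → 0x0719
  0x0719 + 0xB911 = 0x0C02A
  0xC02A + 0x8131 = 0x1415B → wrap carry → 0x415C
  0x415C + 0xA0B5 = 0x0E211
  0xE211 + 0x6D1F = 0x14F30 → wrap carry → 0x4F31
One's-complement sum = 0x4F31.
Checksum = ~0x4F31 & 0xFFFF = 0xB0CE.

B0CE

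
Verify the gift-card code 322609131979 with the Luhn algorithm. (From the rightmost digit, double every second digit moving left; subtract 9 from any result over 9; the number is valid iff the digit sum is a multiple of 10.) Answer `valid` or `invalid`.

invalid

From the right, keep odd positions and double even positions (subtract 9 from any doubled value over 9):
  doubled (positions 2,4,...): 5 2 2 0 4 6 → sum 19
  kept (positions 1,3,...): 9 9 3 9 6 2 → sum 38
Total = 57.
57 mod 10 = 7, so the number is invalid.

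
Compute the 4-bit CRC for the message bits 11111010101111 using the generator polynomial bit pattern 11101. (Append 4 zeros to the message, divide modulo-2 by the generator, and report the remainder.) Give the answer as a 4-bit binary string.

Append 4 zeros: 111110101011110000. Divide by 11101 (XOR where the leading bit is 1):
  pos 0: 11111 XOR 11101 = 00010
  pos 3: 10010 XOR 11101 = 01111
  pos 4: 11111 XOR 11101 = 00010
  pos 7: 10011 XOR 11101 = 01110
  pos 8: 11101 XOR 11101 = 00000
  pos 13: 10000 XOR 11101 = 01101
Remainder (last 4 bits) = 1101. This is the CRC / FCS.

1101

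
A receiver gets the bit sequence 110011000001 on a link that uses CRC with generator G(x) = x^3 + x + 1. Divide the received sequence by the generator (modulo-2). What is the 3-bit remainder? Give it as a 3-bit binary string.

000

Modulo-2 division of 110011000001 by 1011:
  pos 0: 1100 XOR 1011 = 0111
  pos 1: 1111 XOR 1011 = 0100
  pos 2: 1001 XOR 1011 = 0010
  pos 4: 1000 XOR 1011 = 0011
  pos 6: 1100 XOR 1011 = 0111
  pos 7: 1110 XOR 1011 = 0101
  pos 8: 1011 XOR 1011 = 0000
Remainder = 000 (zero — the frame passes the CRC check).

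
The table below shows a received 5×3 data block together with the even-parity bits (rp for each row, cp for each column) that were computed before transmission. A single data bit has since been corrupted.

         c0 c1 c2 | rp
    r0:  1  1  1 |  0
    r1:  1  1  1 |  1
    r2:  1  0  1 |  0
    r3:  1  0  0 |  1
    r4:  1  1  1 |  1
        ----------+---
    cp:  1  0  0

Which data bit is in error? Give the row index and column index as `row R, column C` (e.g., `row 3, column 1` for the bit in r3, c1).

row 0, column 1

Recompute each row's even parity and compare to rp:
  r0: data parity 1, sent rp 0 → mismatch
  r1: data parity 1, sent rp 1 → ok
  r2: data parity 0, sent rp 0 → ok
  r3: data parity 1, sent rp 1 → ok
  r4: data parity 1, sent rp 1 → ok
Recompute each column's even parity and compare to cp:
  c0: data parity 1, sent cp 1 → ok
  c1: data parity 1, sent cp 0 → mismatch
  c2: data parity 0, sent cp 0 → ok
Exactly one row (r0) and one column (c1) fail → the flipped bit is at their intersection.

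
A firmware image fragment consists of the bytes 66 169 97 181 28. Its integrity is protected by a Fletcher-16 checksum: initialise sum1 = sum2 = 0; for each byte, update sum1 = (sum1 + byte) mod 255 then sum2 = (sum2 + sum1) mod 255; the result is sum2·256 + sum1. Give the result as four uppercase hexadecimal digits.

9D1F

Running sums (mod 255):
  after byte 0 (66): sum1=66, sum2=66
  after byte 1 (169): sum1=235, sum2=46
  after byte 2 (97): sum1=77, sum2=123
  after byte 3 (181): sum1=3, sum2=126
  after byte 4 (28): sum1=31, sum2=157
Checksum = sum2·256 + sum1 = 157·256 + 31 = 40223 = 0x9D1F.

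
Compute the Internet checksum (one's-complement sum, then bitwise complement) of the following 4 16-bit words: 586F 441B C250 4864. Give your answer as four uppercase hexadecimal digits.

58C0

One's-complement addition (fold any carry out of bit 15 back into bit 0):
  0x586F + 0x441B = 0x09C8A
  0x9C8A + 0xC250 = 0x15EDA → wrap carry → 0x5EDB
  0x5EDB + 0x4864 = 0x0A73F
One's-complement sum = 0xA73F.
Checksum = ~0xA73F & 0xFFFF = 0x58C0.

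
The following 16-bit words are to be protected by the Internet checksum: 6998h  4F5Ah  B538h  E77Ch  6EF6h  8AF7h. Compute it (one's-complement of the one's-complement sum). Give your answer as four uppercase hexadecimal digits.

One's-complement addition (fold any carry out of bit 15 back into bit 0):
  0x6998 + 0x4F5A = 0x0B8F2
  0xB8F2 + 0xB538 = 0x16E2A → wrap carry → 0x6E2B
  0x6E2B + 0xE77C = 0x155A7 → wrap carry → 0x55A8
  0x55A8 + 0x6EF6 = 0x0C49E
  0xC49E + 0x8AF7 = 0x14F95 → wrap carry → 0x4F96
One's-complement sum = 0x4F96.
Checksum = ~0x4F96 & 0xFFFF = 0xB069.

B069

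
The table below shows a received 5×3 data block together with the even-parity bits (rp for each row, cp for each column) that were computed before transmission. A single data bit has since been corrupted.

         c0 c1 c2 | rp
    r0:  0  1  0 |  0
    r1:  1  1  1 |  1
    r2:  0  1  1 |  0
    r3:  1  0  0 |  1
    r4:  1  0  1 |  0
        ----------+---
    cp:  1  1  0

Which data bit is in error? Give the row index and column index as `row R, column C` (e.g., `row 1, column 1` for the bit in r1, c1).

row 0, column 2

Recompute each row's even parity and compare to rp:
  r0: data parity 1, sent rp 0 → mismatch
  r1: data parity 1, sent rp 1 → ok
  r2: data parity 0, sent rp 0 → ok
  r3: data parity 1, sent rp 1 → ok
  r4: data parity 0, sent rp 0 → ok
Recompute each column's even parity and compare to cp:
  c0: data parity 1, sent cp 1 → ok
  c1: data parity 1, sent cp 1 → ok
  c2: data parity 1, sent cp 0 → mismatch
Exactly one row (r0) and one column (c2) fail → the flipped bit is at their intersection.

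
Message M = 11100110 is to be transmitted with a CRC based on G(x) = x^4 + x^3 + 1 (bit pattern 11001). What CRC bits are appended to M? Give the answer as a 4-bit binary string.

Append 4 zeros: 111001100000. Divide by 11001 (XOR where the leading bit is 1):
  pos 0: 11100 XOR 11001 = 00101
  pos 2: 10111 XOR 11001 = 01110
  pos 3: 11100 XOR 11001 = 00101
  pos 5: 10100 XOR 11001 = 01101
  pos 6: 11010 XOR 11001 = 00011
Remainder (last 4 bits) = 0110. This is the CRC / FCS.

0110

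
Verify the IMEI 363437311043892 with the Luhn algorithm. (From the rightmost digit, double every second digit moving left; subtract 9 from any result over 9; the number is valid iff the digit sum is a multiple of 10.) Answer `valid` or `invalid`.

valid

From the right, keep odd positions and double even positions (subtract 9 from any doubled value over 9):
  doubled (positions 2,4,...): 9 6 0 2 5 8 3 → sum 33
  kept (positions 1,3,...): 2 8 4 1 3 3 3 3 → sum 27
Total = 60.
60 mod 10 = 0, so the number is valid.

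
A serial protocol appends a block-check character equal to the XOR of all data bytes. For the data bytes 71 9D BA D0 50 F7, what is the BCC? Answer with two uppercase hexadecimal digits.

XOR the bytes together:
  start with 0x71
  0x71 ⊕ 0x9D = 0xEC
  0xEC ⊕ 0xBA = 0x56
  0x56 ⊕ 0xD0 = 0x86
  0x86 ⊕ 0x50 = 0xD6
  0xD6 ⊕ 0xF7 = 0x21

21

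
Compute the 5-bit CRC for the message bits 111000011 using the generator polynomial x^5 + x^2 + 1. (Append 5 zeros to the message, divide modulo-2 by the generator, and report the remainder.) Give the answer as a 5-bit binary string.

Append 5 zeros: 11100001100000. Divide by 100101 (XOR where the leading bit is 1):
  pos 0: 111000 XOR 100101 = 011101
  pos 1: 111010 XOR 100101 = 011111
  pos 2: 111111 XOR 100101 = 011010
  pos 3: 110101 XOR 100101 = 010000
  pos 4: 100000 XOR 100101 = 000101
  pos 7: 101000 XOR 100101 = 001101
Remainder (last 5 bits) = 11010. This is the CRC / FCS.

11010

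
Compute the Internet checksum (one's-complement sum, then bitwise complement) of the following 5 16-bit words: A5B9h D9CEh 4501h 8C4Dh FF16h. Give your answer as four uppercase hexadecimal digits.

B011

One's-complement addition (fold any carry out of bit 15 back into bit 0):
  0xA5B9 + 0xD9CE = 0x17F87 → wrap carry → 0x7F88
  0x7F88 + 0x4501 = 0x0C489
  0xC489 + 0x8C4D = 0x150D6 → wrap carry → 0x50D7
  0x50D7 + 0xFF16 = 0x14FED → wrap carry → 0x4FEE
One's-complement sum = 0x4FEE.
Checksum = ~0x4FEE & 0xFFFF = 0xB011.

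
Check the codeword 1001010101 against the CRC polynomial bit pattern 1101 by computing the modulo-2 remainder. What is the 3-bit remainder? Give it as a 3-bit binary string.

000

Modulo-2 division of 1001010101 by 1101:
  pos 0: 1001 XOR 1101 = 0100
  pos 1: 1000 XOR 1101 = 0101
  pos 2: 1011 XOR 1101 = 0110
  pos 3: 1100 XOR 1101 = 0001
  pos 6: 1101 XOR 1101 = 0000
Remainder = 000 (zero — the frame passes the CRC check).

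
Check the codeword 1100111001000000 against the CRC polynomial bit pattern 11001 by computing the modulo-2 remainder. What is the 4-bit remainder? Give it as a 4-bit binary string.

0000

Modulo-2 division of 1100111001000000 by 11001:
  pos 0: 11001 XOR 11001 = 00000
  pos 5: 11001 XOR 11001 = 00000
Remainder = 0000 (zero — the frame passes the CRC check).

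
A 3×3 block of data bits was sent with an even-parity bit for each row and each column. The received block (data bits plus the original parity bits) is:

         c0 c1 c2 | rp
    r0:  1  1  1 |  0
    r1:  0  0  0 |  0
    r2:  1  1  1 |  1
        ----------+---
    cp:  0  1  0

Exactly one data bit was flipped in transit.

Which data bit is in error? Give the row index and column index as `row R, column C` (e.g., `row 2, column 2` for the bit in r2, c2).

Recompute each row's even parity and compare to rp:
  r0: data parity 1, sent rp 0 → mismatch
  r1: data parity 0, sent rp 0 → ok
  r2: data parity 1, sent rp 1 → ok
Recompute each column's even parity and compare to cp:
  c0: data parity 0, sent cp 0 → ok
  c1: data parity 0, sent cp 1 → mismatch
  c2: data parity 0, sent cp 0 → ok
Exactly one row (r0) and one column (c1) fail → the flipped bit is at their intersection.

row 0, column 1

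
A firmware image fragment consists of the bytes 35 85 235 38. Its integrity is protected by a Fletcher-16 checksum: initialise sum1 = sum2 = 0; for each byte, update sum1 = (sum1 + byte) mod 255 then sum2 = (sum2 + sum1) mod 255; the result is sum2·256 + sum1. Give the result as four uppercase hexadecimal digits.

Running sums (mod 255):
  after byte 0 (35): sum1=35, sum2=35
  after byte 1 (85): sum1=120, sum2=155
  after byte 2 (235): sum1=100, sum2=0
  after byte 3 (38): sum1=138, sum2=138
Checksum = sum2·256 + sum1 = 138·256 + 138 = 35466 = 0x8A8A.

8A8A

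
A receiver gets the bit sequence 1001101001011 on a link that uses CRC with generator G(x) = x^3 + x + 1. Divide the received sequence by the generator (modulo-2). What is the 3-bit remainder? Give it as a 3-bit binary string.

100

Modulo-2 division of 1001101001011 by 1011:
  pos 0: 1001 XOR 1011 = 0010
  pos 2: 1010 XOR 1011 = 0001
  pos 5: 1100 XOR 1011 = 0111
  pos 6: 1111 XOR 1011 = 0100
  pos 7: 1000 XOR 1011 = 0011
  pos 9: 1111 XOR 1011 = 0100
Remainder = 100 (nonzero — an error is detected).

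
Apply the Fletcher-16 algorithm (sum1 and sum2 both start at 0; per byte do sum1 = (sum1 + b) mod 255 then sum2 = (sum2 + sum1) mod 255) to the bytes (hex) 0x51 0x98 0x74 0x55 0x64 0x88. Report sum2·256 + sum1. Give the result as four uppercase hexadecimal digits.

06A0

Running sums (mod 255):
  after byte 0 (0x51): sum1=81, sum2=81
  after byte 1 (0x98): sum1=233, sum2=59
  after byte 2 (0x74): sum1=94, sum2=153
  after byte 3 (0x55): sum1=179, sum2=77
  after byte 4 (0x64): sum1=24, sum2=101
  after byte 5 (0x88): sum1=160, sum2=6
Checksum = sum2·256 + sum1 = 6·256 + 160 = 1696 = 0x06A0.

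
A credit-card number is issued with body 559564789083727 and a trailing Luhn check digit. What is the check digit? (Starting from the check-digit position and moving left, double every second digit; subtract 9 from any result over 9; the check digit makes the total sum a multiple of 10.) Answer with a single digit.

9

Partial digits right→left: 7 2 7 3 8 0 9 8 7 4 6 5 9 5 5
Double every second digit counting from the check-digit position (so the 1st, 3rd, 5th, ... of the partial from the right).
  doubled (with −9 where >9): 5 5 7 9 5 3 9 1 → sum 44
  kept as-is: 2 3 0 8 4 5 5 → sum 27
Total = 44 + 27 = 71.
Check digit = (10 − (71 mod 10)) mod 10 = 9.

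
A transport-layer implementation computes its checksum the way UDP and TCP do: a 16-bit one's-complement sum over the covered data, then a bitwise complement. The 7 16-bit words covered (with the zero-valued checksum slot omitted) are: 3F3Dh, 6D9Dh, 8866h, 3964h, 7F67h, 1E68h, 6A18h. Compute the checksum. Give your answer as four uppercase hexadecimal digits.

One's-complement addition (fold any carry out of bit 15 back into bit 0):
  0x3F3D + 0x6D9D = 0x0ACDA
  0xACDA + 0x8866 = 0x13540 → wrap carry → 0x3541
  0x3541 + 0x3964 = 0x06EA5
  0x6EA5 + 0x7F67 = 0x0EE0C
  0xEE0C + 0x1E68 = 0x10C74 → wrap carry → 0x0C75
  0x0C75 + 0x6A18 = 0x0768D
One's-complement sum = 0x768D.
Checksum = ~0x768D & 0xFFFF = 0x8972.

8972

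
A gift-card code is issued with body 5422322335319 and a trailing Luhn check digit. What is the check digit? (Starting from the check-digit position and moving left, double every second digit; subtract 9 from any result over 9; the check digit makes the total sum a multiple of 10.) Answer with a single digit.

Partial digits right→left: 9 1 3 5 3 3 2 2 3 2 2 4 5
Double every second digit counting from the check-digit position (so the 1st, 3rd, 5th, ... of the partial from the right).
  doubled (with −9 where >9): 9 6 6 4 6 4 1 → sum 36
  kept as-is: 1 5 3 2 2 4 → sum 17
Total = 36 + 17 = 53.
Check digit = (10 − (53 mod 10)) mod 10 = 7.

7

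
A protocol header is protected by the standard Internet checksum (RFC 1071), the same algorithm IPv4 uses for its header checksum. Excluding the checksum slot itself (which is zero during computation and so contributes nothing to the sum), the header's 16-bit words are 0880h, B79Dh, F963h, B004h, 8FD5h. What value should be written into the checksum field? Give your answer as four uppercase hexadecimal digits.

One's-complement addition (fold any carry out of bit 15 back into bit 0):
  0x0880 + 0xB79D = 0x0C01D
  0xC01D + 0xF963 = 0x1B980 → wrap carry → 0xB981
  0xB981 + 0xB004 = 0x16985 → wrap carry → 0x6986
  0x6986 + 0x8FD5 = 0x0F95B
One's-complement sum = 0xF95B.
Checksum = ~0xF95B & 0xFFFF = 0x06A4.

06A4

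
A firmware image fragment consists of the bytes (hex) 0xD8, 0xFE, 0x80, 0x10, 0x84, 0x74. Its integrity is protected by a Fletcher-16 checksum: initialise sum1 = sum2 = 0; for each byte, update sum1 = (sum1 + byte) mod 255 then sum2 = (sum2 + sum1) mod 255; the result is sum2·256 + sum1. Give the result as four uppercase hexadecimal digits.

Running sums (mod 255):
  after byte 0 (0xD8): sum1=216, sum2=216
  after byte 1 (0xFE): sum1=215, sum2=176
  after byte 2 (0x80): sum1=88, sum2=9
  after byte 3 (0x10): sum1=104, sum2=113
  after byte 4 (0x84): sum1=236, sum2=94
  after byte 5 (0x74): sum1=97, sum2=191
Checksum = sum2·256 + sum1 = 191·256 + 97 = 48993 = 0xBF61.

BF61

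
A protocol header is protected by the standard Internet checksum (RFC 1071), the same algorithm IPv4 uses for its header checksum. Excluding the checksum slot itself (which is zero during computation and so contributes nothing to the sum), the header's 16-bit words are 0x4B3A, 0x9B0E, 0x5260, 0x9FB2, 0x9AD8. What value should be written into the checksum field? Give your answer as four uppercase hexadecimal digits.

8CCB

One's-complement addition (fold any carry out of bit 15 back into bit 0):
  0x4B3A + 0x9B0E = 0x0E648
  0xE648 + 0x5260 = 0x138A8 → wrap carry → 0x38A9
  0x38A9 + 0x9FB2 = 0x0D85B
  0xD85B + 0x9AD8 = 0x17333 → wrap carry → 0x7334
One's-complement sum = 0x7334.
Checksum = ~0x7334 & 0xFFFF = 0x8CCB.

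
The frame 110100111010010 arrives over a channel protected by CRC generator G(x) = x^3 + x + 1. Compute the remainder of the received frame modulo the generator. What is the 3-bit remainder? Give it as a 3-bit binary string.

Modulo-2 division of 110100111010010 by 1011:
  pos 0: 1101 XOR 1011 = 0110
  pos 1: 1100 XOR 1011 = 0111
  pos 2: 1110 XOR 1011 = 0101
  pos 3: 1011 XOR 1011 = 0000
  pos 7: 1101 XOR 1011 = 0110
  pos 8: 1100 XOR 1011 = 0111
  pos 9: 1110 XOR 1011 = 0101
  pos 10: 1011 XOR 1011 = 0000
Remainder = 000 (zero — the frame passes the CRC check).

000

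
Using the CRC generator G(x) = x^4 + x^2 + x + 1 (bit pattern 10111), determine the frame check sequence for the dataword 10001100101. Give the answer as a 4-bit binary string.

Append 4 zeros: 100011001010000. Divide by 10111 (XOR where the leading bit is 1):
  pos 0: 10001 XOR 10111 = 00110
  pos 2: 11010 XOR 10111 = 01101
  pos 3: 11010 XOR 10111 = 01101
  pos 4: 11011 XOR 10111 = 01100
  pos 5: 11000 XOR 10111 = 01111
  pos 6: 11111 XOR 10111 = 01000
  pos 7: 10000 XOR 10111 = 00111
  pos 9: 11100 XOR 10111 = 01011
  pos 10: 10110 XOR 10111 = 00001
Remainder (last 4 bits) = 0001. This is the CRC / FCS.

0001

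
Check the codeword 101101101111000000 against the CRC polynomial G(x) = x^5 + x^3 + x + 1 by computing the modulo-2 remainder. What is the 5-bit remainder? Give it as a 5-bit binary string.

Modulo-2 division of 101101101111000000 by 101011:
  pos 0: 101101 XOR 101011 = 000110
  pos 3: 110101 XOR 101011 = 011110
  pos 4: 111101 XOR 101011 = 010110
  pos 5: 101101 XOR 101011 = 000110
  pos 8: 110100 XOR 101011 = 011111
  pos 9: 111110 XOR 101011 = 010101
  pos 10: 101010 XOR 101011 = 000001
Remainder = 00100 (nonzero — an error is detected).

00100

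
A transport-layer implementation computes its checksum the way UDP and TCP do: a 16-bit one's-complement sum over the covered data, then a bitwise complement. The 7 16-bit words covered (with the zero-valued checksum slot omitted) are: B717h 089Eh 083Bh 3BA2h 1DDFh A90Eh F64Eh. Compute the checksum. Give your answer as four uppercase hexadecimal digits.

One's-complement addition (fold any carry out of bit 15 back into bit 0):
  0xB717 + 0x089E = 0x0BFB5
  0xBFB5 + 0x083B = 0x0C7F0
  0xC7F0 + 0x3BA2 = 0x10392 → wrap carry → 0x0393
  0x0393 + 0x1DDF = 0x02172
  0x2172 + 0xA90E = 0x0CA80
  0xCA80 + 0xF64E = 0x1C0CE → wrap carry → 0xC0CF
One's-complement sum = 0xC0CF.
Checksum = ~0xC0CF & 0xFFFF = 0x3F30.

3F30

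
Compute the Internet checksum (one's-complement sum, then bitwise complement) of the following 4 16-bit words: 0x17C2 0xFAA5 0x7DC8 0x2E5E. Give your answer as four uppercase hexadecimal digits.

One's-complement addition (fold any carry out of bit 15 back into bit 0):
  0x17C2 + 0xFAA5 = 0x11267 → wrap carry → 0x1268
  0x1268 + 0x7DC8 = 0x09030
  0x9030 + 0x2E5E = 0x0BE8E
One's-complement sum = 0xBE8E.
Checksum = ~0xBE8E & 0xFFFF = 0x4171.

4171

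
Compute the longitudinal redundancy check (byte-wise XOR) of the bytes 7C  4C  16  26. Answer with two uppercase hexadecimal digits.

00

XOR the bytes together:
  start with 0x7C
  0x7C ⊕ 0x4C = 0x30
  0x30 ⊕ 0x16 = 0x26
  0x26 ⊕ 0x26 = 0x00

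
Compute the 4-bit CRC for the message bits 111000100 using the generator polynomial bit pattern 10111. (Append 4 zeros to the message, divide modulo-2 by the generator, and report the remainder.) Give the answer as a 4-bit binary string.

Append 4 zeros: 1110001000000. Divide by 10111 (XOR where the leading bit is 1):
  pos 0: 11100 XOR 10111 = 01011
  pos 1: 10110 XOR 10111 = 00001
  pos 5: 11000 XOR 10111 = 01111
  pos 6: 11110 XOR 10111 = 01001
  pos 7: 10010 XOR 10111 = 00101
Remainder (last 4 bits) = 1010. This is the CRC / FCS.

1010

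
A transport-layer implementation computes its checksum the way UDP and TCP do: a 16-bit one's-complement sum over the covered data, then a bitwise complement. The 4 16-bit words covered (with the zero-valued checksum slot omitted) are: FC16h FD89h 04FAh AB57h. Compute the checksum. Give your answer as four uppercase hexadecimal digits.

560D

One's-complement addition (fold any carry out of bit 15 back into bit 0):
  0xFC16 + 0xFD89 = 0x1F99F → wrap carry → 0xF9A0
  0xF9A0 + 0x04FA = 0x0FE9A
  0xFE9A + 0xAB57 = 0x1A9F1 → wrap carry → 0xA9F2
One's-complement sum = 0xA9F2.
Checksum = ~0xA9F2 & 0xFFFF = 0x560D.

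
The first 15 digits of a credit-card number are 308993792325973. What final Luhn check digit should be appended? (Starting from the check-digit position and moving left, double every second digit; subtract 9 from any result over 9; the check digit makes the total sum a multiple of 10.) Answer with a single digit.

4

Partial digits right→left: 3 7 9 5 2 3 2 9 7 3 9 9 8 0 3
Double every second digit counting from the check-digit position (so the 1st, 3rd, 5th, ... of the partial from the right).
  doubled (with −9 where >9): 6 9 4 4 5 9 7 6 → sum 50
  kept as-is: 7 5 3 9 3 9 0 → sum 36
Total = 50 + 36 = 86.
Check digit = (10 − (86 mod 10)) mod 10 = 4.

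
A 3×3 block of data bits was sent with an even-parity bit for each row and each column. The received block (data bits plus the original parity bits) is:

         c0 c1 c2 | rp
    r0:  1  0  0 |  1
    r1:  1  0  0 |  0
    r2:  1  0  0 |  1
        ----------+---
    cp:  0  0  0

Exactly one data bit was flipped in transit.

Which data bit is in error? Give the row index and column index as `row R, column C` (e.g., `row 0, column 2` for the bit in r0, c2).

Recompute each row's even parity and compare to rp:
  r0: data parity 1, sent rp 1 → ok
  r1: data parity 1, sent rp 0 → mismatch
  r2: data parity 1, sent rp 1 → ok
Recompute each column's even parity and compare to cp:
  c0: data parity 1, sent cp 0 → mismatch
  c1: data parity 0, sent cp 0 → ok
  c2: data parity 0, sent cp 0 → ok
Exactly one row (r1) and one column (c0) fail → the flipped bit is at their intersection.

row 1, column 0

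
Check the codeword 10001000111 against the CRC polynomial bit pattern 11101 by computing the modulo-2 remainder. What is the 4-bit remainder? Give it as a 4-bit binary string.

Modulo-2 division of 10001000111 by 11101:
  pos 0: 10001 XOR 11101 = 01100
  pos 1: 11000 XOR 11101 = 00101
  pos 3: 10100 XOR 11101 = 01001
  pos 4: 10011 XOR 11101 = 01110
  pos 5: 11101 XOR 11101 = 00000
Remainder = 0001 (nonzero — an error is detected).

0001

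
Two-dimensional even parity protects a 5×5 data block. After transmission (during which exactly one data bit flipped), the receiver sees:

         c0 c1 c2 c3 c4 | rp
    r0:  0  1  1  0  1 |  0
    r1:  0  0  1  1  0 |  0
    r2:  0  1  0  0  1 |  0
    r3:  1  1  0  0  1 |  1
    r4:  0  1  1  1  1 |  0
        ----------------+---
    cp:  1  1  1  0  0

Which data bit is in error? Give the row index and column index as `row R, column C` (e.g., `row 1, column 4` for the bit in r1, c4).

row 0, column 1

Recompute each row's even parity and compare to rp:
  r0: data parity 1, sent rp 0 → mismatch
  r1: data parity 0, sent rp 0 → ok
  r2: data parity 0, sent rp 0 → ok
  r3: data parity 1, sent rp 1 → ok
  r4: data parity 0, sent rp 0 → ok
Recompute each column's even parity and compare to cp:
  c0: data parity 1, sent cp 1 → ok
  c1: data parity 0, sent cp 1 → mismatch
  c2: data parity 1, sent cp 1 → ok
  c3: data parity 0, sent cp 0 → ok
  c4: data parity 0, sent cp 0 → ok
Exactly one row (r0) and one column (c1) fail → the flipped bit is at their intersection.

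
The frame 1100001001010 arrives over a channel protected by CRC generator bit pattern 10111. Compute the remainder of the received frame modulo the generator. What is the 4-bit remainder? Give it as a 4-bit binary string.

Modulo-2 division of 1100001001010 by 10111:
  pos 0: 11000 XOR 10111 = 01111
  pos 1: 11110 XOR 10111 = 01001
  pos 2: 10011 XOR 10111 = 00100
  pos 4: 10000 XOR 10111 = 00111
  pos 6: 11110 XOR 10111 = 01001
  pos 7: 10011 XOR 10111 = 00100
Remainder = 1000 (nonzero — an error is detected).

1000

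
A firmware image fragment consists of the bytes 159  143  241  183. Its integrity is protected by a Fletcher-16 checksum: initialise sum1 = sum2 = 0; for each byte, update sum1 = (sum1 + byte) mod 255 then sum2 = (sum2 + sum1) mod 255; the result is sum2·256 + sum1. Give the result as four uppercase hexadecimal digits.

Running sums (mod 255):
  after byte 0 (159): sum1=159, sum2=159
  after byte 1 (143): sum1=47, sum2=206
  after byte 2 (241): sum1=33, sum2=239
  after byte 3 (183): sum1=216, sum2=200
Checksum = sum2·256 + sum1 = 200·256 + 216 = 51416 = 0xC8D8.

C8D8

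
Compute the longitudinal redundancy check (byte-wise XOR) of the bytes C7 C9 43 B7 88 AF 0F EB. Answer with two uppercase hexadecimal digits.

39

XOR the bytes together:
  start with 0xC7
  0xC7 ⊕ 0xC9 = 0x0E
  0x0E ⊕ 0x43 = 0x4D
  0x4D ⊕ 0xB7 = 0xFA
  0xFA ⊕ 0x88 = 0x72
  0x72 ⊕ 0xAF = 0xDD
  0xDD ⊕ 0x0F = 0xD2
  0xD2 ⊕ 0xEB = 0x39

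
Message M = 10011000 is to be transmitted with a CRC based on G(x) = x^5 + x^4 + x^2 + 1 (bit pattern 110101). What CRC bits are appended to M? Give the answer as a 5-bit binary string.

Append 5 zeros: 1001100000000. Divide by 110101 (XOR where the leading bit is 1):
  pos 0: 100110 XOR 110101 = 010011
  pos 1: 100110 XOR 110101 = 010011
  pos 2: 100110 XOR 110101 = 010011
  pos 3: 100110 XOR 110101 = 010011
  pos 4: 100110 XOR 110101 = 010011
  pos 5: 100110 XOR 110101 = 010011
  pos 6: 100110 XOR 110101 = 010011
  pos 7: 100110 XOR 110101 = 010011
Remainder (last 5 bits) = 10011. This is the CRC / FCS.

10011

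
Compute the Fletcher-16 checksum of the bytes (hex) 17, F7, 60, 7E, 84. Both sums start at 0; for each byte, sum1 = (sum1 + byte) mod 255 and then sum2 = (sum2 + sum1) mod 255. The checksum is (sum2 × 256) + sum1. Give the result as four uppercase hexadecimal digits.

Running sums (mod 255):
  after byte 0 (17): sum1=23, sum2=23
  after byte 1 (F7): sum1=15, sum2=38
  after byte 2 (60): sum1=111, sum2=149
  after byte 3 (7E): sum1=237, sum2=131
  after byte 4 (84): sum1=114, sum2=245
Checksum = sum2·256 + sum1 = 245·256 + 114 = 62834 = 0xF572.

F572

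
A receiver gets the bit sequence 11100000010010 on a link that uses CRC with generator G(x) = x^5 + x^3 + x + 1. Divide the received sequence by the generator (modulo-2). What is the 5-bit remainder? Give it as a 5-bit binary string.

11010

Modulo-2 division of 11100000010010 by 101011:
  pos 0: 111000 XOR 101011 = 010011
  pos 1: 100110 XOR 101011 = 001101
  pos 3: 110100 XOR 101011 = 011111
  pos 4: 111111 XOR 101011 = 010100
  pos 5: 101000 XOR 101011 = 000011
Remainder = 11010 (nonzero — an error is detected).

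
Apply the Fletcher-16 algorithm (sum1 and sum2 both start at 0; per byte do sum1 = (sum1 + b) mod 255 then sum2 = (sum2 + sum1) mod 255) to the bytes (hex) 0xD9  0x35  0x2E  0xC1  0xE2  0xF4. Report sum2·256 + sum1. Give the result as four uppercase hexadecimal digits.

DDD6

Running sums (mod 255):
  after byte 0 (0xD9): sum1=217, sum2=217
  after byte 1 (0x35): sum1=15, sum2=232
  after byte 2 (0x2E): sum1=61, sum2=38
  after byte 3 (0xC1): sum1=254, sum2=37
  after byte 4 (0xE2): sum1=225, sum2=7
  after byte 5 (0xF4): sum1=214, sum2=221
Checksum = sum2·256 + sum1 = 221·256 + 214 = 56790 = 0xDDD6.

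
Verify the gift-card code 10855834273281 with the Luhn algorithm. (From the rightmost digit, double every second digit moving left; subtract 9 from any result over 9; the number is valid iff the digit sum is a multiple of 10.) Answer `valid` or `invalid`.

From the right, keep odd positions and double even positions (subtract 9 from any doubled value over 9):
  doubled (positions 2,4,...): 7 6 4 6 1 7 2 → sum 33
  kept (positions 1,3,...): 1 2 7 4 8 5 0 → sum 27
Total = 60.
60 mod 10 = 0, so the number is valid.

valid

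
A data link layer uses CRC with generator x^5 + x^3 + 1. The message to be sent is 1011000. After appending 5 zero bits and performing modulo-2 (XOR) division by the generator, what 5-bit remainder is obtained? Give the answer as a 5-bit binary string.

01000

Append 5 zeros: 101100000000. Divide by 101001 (XOR where the leading bit is 1):
  pos 0: 101100 XOR 101001 = 000101
  pos 3: 101000 XOR 101001 = 000001
Remainder (last 5 bits) = 01000. This is the CRC / FCS.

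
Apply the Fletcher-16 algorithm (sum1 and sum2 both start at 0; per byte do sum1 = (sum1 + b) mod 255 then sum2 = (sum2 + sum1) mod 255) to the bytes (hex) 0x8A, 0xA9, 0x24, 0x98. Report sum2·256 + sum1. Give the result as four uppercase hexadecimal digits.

08F0

Running sums (mod 255):
  after byte 0 (0x8A): sum1=138, sum2=138
  after byte 1 (0xA9): sum1=52, sum2=190
  after byte 2 (0x24): sum1=88, sum2=23
  after byte 3 (0x98): sum1=240, sum2=8
Checksum = sum2·256 + sum1 = 8·256 + 240 = 2288 = 0x08F0.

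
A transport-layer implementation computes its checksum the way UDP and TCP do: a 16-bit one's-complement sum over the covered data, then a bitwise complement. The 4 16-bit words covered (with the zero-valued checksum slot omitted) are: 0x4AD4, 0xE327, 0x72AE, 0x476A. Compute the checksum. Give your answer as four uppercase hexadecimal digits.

17EB

One's-complement addition (fold any carry out of bit 15 back into bit 0):
  0x4AD4 + 0xE327 = 0x12DFB → wrap carry → 0x2DFC
  0x2DFC + 0x72AE = 0x0A0AA
  0xA0AA + 0x476A = 0x0E814
One's-complement sum = 0xE814.
Checksum = ~0xE814 & 0xFFFF = 0x17EB.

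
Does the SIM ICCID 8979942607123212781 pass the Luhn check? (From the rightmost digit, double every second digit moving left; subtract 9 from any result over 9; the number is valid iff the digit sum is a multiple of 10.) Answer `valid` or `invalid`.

invalid

From the right, keep odd positions and double even positions (subtract 9 from any doubled value over 9):
  doubled (positions 2,4,...): 7 4 4 4 5 3 8 9 9 → sum 53
  kept (positions 1,3,...): 1 7 1 3 1 0 2 9 7 8 → sum 39
Total = 92.
92 mod 10 = 2, so the number is invalid.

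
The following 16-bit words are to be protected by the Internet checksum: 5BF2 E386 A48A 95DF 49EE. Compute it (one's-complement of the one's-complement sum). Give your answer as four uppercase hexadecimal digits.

3C2E

One's-complement addition (fold any carry out of bit 15 back into bit 0):
  0x5BF2 + 0xE386 = 0x13F78 → wrap carry → 0x3F79
  0x3F79 + 0xA48A = 0x0E403
  0xE403 + 0x95DF = 0x179E2 → wrap carry → 0x79E3
  0x79E3 + 0x49EE = 0x0C3D1
One's-complement sum = 0xC3D1.
Checksum = ~0xC3D1 & 0xFFFF = 0x3C2E.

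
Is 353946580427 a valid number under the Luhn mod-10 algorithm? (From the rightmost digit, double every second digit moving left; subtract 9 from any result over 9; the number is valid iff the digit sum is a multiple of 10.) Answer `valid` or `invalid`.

invalid

From the right, keep odd positions and double even positions (subtract 9 from any doubled value over 9):
  doubled (positions 2,4,...): 4 0 1 8 6 6 → sum 25
  kept (positions 1,3,...): 7 4 8 6 9 5 → sum 39
Total = 64.
64 mod 10 = 4, so the number is invalid.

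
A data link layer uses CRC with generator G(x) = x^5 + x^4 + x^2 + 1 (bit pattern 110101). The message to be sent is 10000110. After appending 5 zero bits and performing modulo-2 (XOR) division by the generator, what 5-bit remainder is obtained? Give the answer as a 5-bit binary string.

Append 5 zeros: 1000011000000. Divide by 110101 (XOR where the leading bit is 1):
  pos 0: 100001 XOR 110101 = 010100
  pos 1: 101001 XOR 110101 = 011100
  pos 2: 111000 XOR 110101 = 001101
  pos 4: 110100 XOR 110101 = 000001
Remainder (last 5 bits) = 01000. This is the CRC / FCS.

01000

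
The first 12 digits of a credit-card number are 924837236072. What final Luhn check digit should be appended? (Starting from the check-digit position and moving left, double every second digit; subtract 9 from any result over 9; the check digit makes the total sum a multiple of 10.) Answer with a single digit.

Partial digits right→left: 2 7 0 6 3 2 7 3 8 4 2 9
Double every second digit counting from the check-digit position (so the 1st, 3rd, 5th, ... of the partial from the right).
  doubled (with −9 where >9): 4 0 6 5 7 4 → sum 26
  kept as-is: 7 6 2 3 4 9 → sum 31
Total = 26 + 31 = 57.
Check digit = (10 − (57 mod 10)) mod 10 = 3.

3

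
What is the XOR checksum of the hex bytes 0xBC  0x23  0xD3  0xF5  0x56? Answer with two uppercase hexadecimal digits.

EF

XOR the bytes together:
  start with 0xBC
  0xBC ⊕ 0x23 = 0x9F
  0x9F ⊕ 0xD3 = 0x4C
  0x4C ⊕ 0xF5 = 0xB9
  0xB9 ⊕ 0x56 = 0xEF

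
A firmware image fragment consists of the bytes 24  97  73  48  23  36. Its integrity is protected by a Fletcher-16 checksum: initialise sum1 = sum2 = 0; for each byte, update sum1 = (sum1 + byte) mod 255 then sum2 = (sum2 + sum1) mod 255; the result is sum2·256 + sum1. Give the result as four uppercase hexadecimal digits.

Running sums (mod 255):
  after byte 0 (24): sum1=24, sum2=24
  after byte 1 (97): sum1=121, sum2=145
  after byte 2 (73): sum1=194, sum2=84
  after byte 3 (48): sum1=242, sum2=71
  after byte 4 (23): sum1=10, sum2=81
  after byte 5 (36): sum1=46, sum2=127
Checksum = sum2·256 + sum1 = 127·256 + 46 = 32558 = 0x7F2E.

7F2E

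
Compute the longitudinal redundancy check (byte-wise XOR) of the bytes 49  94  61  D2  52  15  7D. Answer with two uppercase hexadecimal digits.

XOR the bytes together:
  start with 0x49
  0x49 ⊕ 0x94 = 0xDD
  0xDD ⊕ 0x61 = 0xBC
  0xBC ⊕ 0xD2 = 0x6E
  0x6E ⊕ 0x52 = 0x3C
  0x3C ⊕ 0x15 = 0x29
  0x29 ⊕ 0x7D = 0x54

54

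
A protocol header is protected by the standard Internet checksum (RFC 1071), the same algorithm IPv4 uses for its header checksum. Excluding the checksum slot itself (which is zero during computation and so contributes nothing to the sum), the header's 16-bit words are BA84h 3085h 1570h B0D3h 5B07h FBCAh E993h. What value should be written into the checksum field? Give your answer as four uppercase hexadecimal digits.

0E4C

One's-complement addition (fold any carry out of bit 15 back into bit 0):
  0xBA84 + 0x3085 = 0x0EB09
  0xEB09 + 0x1570 = 0x10079 → wrap carry → 0x007A
  0x007A + 0xB0D3 = 0x0B14D
  0xB14D + 0x5B07 = 0x10C54 → wrap carry → 0x0C55
  0x0C55 + 0xFBCA = 0x1081F → wrap carry → 0x0820
  0x0820 + 0xE993 = 0x0F1B3
One's-complement sum = 0xF1B3.
Checksum = ~0xF1B3 & 0xFFFF = 0x0E4C.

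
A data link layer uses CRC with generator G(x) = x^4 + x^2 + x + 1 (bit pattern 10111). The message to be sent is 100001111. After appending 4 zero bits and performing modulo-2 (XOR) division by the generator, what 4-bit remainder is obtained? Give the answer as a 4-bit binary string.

Append 4 zeros: 1000011110000. Divide by 10111 (XOR where the leading bit is 1):
  pos 0: 10000 XOR 10111 = 00111
  pos 2: 11111 XOR 10111 = 01000
  pos 3: 10001 XOR 10111 = 00110
  pos 5: 11010 XOR 10111 = 01101
  pos 6: 11010 XOR 10111 = 01101
  pos 7: 11010 XOR 10111 = 01101
  pos 8: 11010 XOR 10111 = 01101
Remainder (last 4 bits) = 1101. This is the CRC / FCS.

1101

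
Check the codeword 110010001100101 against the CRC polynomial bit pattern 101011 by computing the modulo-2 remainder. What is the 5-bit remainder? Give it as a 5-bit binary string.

00001

Modulo-2 division of 110010001100101 by 101011:
  pos 0: 110010 XOR 101011 = 011001
  pos 1: 110010 XOR 101011 = 011001
  pos 2: 110010 XOR 101011 = 011001
  pos 3: 110011 XOR 101011 = 011000
  pos 4: 110001 XOR 101011 = 011010
  pos 5: 110100 XOR 101011 = 011111
  pos 6: 111110 XOR 101011 = 010101
  pos 7: 101011 XOR 101011 = 000000
Remainder = 00001 (nonzero — an error is detected).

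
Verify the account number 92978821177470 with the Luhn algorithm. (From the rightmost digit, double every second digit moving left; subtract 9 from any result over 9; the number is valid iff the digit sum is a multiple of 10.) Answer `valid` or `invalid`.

From the right, keep odd positions and double even positions (subtract 9 from any doubled value over 9):
  doubled (positions 2,4,...): 5 5 2 4 7 9 9 → sum 41
  kept (positions 1,3,...): 0 4 7 1 8 7 2 → sum 29
Total = 70.
70 mod 10 = 0, so the number is valid.

valid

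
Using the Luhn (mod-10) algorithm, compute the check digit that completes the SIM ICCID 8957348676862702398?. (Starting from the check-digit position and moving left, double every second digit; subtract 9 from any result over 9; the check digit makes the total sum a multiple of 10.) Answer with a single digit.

Partial digits right→left: 8 9 3 2 0 7 2 6 8 6 7 6 8 4 3 7 5 9 8
Double every second digit counting from the check-digit position (so the 1st, 3rd, 5th, ... of the partial from the right).
  doubled (with −9 where >9): 7 6 0 4 7 5 7 6 1 7 → sum 50
  kept as-is: 9 2 7 6 6 6 4 7 9 → sum 56
Total = 50 + 56 = 106.
Check digit = (10 − (106 mod 10)) mod 10 = 4.

4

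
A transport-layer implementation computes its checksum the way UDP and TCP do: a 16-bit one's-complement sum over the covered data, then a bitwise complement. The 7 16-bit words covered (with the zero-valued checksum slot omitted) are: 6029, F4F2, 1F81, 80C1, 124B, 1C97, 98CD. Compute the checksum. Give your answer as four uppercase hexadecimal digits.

42F1

One's-complement addition (fold any carry out of bit 15 back into bit 0):
  0x6029 + 0xF4F2 = 0x1551B → wrap carry → 0x551C
  0x551C + 0x1F81 = 0x0749D
  0x749D + 0x80C1 = 0x0F55E
  0xF55E + 0x124B = 0x107A9 → wrap carry → 0x07AA
  0x07AA + 0x1C97 = 0x02441
  0x2441 + 0x98CD = 0x0BD0E
One's-complement sum = 0xBD0E.
Checksum = ~0xBD0E & 0xFFFF = 0x42F1.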